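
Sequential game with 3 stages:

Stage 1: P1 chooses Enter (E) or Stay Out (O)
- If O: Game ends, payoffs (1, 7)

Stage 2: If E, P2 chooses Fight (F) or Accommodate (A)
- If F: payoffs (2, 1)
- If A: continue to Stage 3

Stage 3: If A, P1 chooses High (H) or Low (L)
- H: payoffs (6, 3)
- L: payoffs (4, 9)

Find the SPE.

SPE: (E, A, H); Outcome (6, 3)

Work:
Stage 3: P1 chooses H (6 vs 4)
Stage 2: P2: F->1, A->3 (anticipating H). Choose A
Stage 1: P1: O->1, E->6 (anticipating A, H). Choose E
SPE path: E -> A -> H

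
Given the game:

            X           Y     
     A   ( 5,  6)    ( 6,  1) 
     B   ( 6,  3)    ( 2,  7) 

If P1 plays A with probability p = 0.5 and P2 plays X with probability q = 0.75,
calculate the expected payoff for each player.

E[P1] = 5.125, E[P2] = 4.375

Work:
E[P1] = p·q·π₁(A,X) + p·(1-q)·π₁(A,Y) + (1-p)·q·π₁(B,X) + (1-p)·(1-q)·π₁(B,Y)
= 0.5·0.75·5 + 0.5·0.25·6 + 0.5·0.75·6 + 0.5·0.25·2
= 5.125

E[P2] = 4.375 (similar calculation)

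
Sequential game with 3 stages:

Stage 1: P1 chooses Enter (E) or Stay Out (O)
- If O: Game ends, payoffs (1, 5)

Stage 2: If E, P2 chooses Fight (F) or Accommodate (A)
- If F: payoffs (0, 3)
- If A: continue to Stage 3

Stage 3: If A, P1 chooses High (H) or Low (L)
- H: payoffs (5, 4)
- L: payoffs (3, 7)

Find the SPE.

SPE: (E, A, H); Outcome (5, 4)

Work:
Stage 3: P1 chooses H (5 vs 3)
Stage 2: P2: F->3, A->4 (anticipating H). Choose A
Stage 1: P1: O->1, E->5 (anticipating A, H). Choose E
SPE path: E -> A -> H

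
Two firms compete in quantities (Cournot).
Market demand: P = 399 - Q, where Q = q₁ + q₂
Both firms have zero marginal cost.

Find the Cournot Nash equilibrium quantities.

q₁* = q₂* = 133.0; P* = 133.0

Work:
Profit: π_i = P·q_i = (a - q_i - q_j)·q_i
FOC: ∂π_i/∂q_i = a - 2q_i - q_j = 0
Reaction function: q_i = (399 - q_j)/2
Symmetry: q* = 399/3 = 133.0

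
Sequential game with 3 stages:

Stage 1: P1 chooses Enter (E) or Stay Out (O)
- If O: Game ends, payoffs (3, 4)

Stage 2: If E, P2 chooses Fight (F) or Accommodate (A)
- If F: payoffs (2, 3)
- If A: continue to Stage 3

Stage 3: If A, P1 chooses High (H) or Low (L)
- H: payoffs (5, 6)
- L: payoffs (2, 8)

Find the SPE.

SPE: (E, A, H); Outcome (5, 6)

Work:
Stage 3: P1 chooses H (5 vs 2)
Stage 2: P2: F->3, A->6 (anticipating H). Choose A
Stage 1: P1: O->3, E->5 (anticipating A, H). Choose E
SPE path: E -> A -> H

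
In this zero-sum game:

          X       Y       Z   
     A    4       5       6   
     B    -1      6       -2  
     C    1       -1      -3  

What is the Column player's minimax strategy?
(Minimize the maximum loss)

Column should play X, value = 4

Work:
Column player minimizes Row's maximum payoff:
Column X: max payoff to Row = 4
Column Y: max payoff to Row = 6
Column Z: max payoff to Row = 6
Minimum is 4, achieved by column X.
Minimax strategy: X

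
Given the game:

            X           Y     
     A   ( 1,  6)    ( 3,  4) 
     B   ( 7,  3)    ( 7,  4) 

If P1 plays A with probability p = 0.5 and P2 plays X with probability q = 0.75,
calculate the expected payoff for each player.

E[P1] = 4.25, E[P2] = 4.375

Work:
E[P1] = p·q·π₁(A,X) + p·(1-q)·π₁(A,Y) + (1-p)·q·π₁(B,X) + (1-p)·(1-q)·π₁(B,Y)
= 0.5·0.75·1 + 0.5·0.25·3 + 0.5·0.75·7 + 0.5·0.25·7
= 4.25

E[P2] = 4.375 (similar calculation)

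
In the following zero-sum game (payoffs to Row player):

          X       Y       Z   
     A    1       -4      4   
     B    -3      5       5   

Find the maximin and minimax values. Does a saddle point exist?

Maximin = -3, Minimax = 1, Saddle: False

Work:
Row minimums: [-4, -3] → maximin = -3
Column maximums: [1, 5, 5] → minimax = 1
No saddle point (maximin ≠ minimax). Mixed strategy needed.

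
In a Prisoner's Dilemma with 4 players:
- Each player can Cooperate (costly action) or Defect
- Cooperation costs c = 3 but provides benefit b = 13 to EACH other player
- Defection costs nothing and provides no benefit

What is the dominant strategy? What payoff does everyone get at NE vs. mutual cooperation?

Dominant: Defect; NE payoff = 0; Coop payoff = 36

Work:
Defect dominates (saves cost c = 3, benefit to others is external)
NE: All defect → everyone gets 0
If all cooperate: each receives (3)×13 - 3 = 36
Social dilemma: 36 > 0 but NE gives 0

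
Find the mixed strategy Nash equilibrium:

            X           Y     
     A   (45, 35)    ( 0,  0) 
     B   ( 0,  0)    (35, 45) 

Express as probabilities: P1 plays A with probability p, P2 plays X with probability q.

p = 0.5625, q = 0.4375

Work:
Find probabilities that make opponent indifferent:
P2 chooses q to make P1 indifferent between A and B
P1 chooses p to make P2 indifferent between X and Y
Mixed NE: P1 plays (A: 0.5625, B: 0.4375), P2 plays (X: 0.4375, Y: 0.5625)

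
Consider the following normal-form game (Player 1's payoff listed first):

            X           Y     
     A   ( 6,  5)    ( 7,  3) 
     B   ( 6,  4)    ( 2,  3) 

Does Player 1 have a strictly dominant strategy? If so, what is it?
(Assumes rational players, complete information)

No strictly dominant strategy exists for Player 1

Work:
A strategy strictly dominates another if it gives a strictly higher payoff against every opponent action. Compare each pair of P1's strategies column-by-column:
  A vs B: [6 vs 6, 7 vs 2] → A does not strictly dominate B (column X: 6 ≤ 6)
  B vs A: [6 vs 6, 2 vs 7] → B does not strictly dominate A (column X: 6 ≤ 6)
No single strategy strictly dominates all others → no strictly dominant strategy.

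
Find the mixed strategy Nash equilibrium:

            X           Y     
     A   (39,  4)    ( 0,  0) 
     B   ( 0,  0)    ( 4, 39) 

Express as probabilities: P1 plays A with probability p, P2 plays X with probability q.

p = 0.907, q = 0.093

Work:
Find probabilities that make opponent indifferent:
P2 chooses q to make P1 indifferent between A and B
P1 chooses p to make P2 indifferent between X and Y
Mixed NE: P1 plays (A: 0.907, B: 0.093), P2 plays (X: 0.093, Y: 0.907)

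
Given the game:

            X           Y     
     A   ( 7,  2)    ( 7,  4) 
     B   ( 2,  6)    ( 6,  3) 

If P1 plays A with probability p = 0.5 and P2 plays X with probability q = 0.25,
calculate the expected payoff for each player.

E[P1] = 6.0, E[P2] = 3.625

Work:
E[P1] = p·q·π₁(A,X) + p·(1-q)·π₁(A,Y) + (1-p)·q·π₁(B,X) + (1-p)·(1-q)·π₁(B,Y)
= 0.5·0.25·7 + 0.5·0.75·7 + 0.5·0.25·2 + 0.5·0.75·6
= 6.0

E[P2] = 3.625 (similar calculation)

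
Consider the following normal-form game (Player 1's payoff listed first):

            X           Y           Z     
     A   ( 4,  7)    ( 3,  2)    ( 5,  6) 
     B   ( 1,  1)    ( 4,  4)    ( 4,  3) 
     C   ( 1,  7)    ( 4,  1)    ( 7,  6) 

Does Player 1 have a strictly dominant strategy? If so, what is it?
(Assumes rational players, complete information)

No strictly dominant strategy exists for Player 1

Work:
A strategy strictly dominates another if it gives a strictly higher payoff against every opponent action. Compare each pair of P1's strategies column-by-column:
  A vs B: [4 vs 1, 3 vs 4, 5 vs 4] → A does not strictly dominate B (column Y: 3 ≤ 4)
  A vs C: [4 vs 1, 3 vs 4, 5 vs 7] → A does not strictly dominate C (column Y: 3 ≤ 4)
  B vs A: [1 vs 4, 4 vs 3, 4 vs 5] → B does not strictly dominate A (column X: 1 ≤ 4)
  B vs C: [1 vs 1, 4 vs 4, 4 vs 7] → B does not strictly dominate C (column X: 1 ≤ 1)
  C vs A: [1 vs 4, 4 vs 3, 7 vs 5] → C does not strictly dominate A (column X: 1 ≤ 4)
  C vs B: [1 vs 1, 4 vs 4, 7 vs 4] → C does not strictly dominate B (column X: 1 ≤ 1)
No single strategy strictly dominates all others → no strictly dominant strategy.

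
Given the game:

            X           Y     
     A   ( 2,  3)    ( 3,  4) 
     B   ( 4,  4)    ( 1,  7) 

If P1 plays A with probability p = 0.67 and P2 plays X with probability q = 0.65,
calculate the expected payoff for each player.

E[P1] = 2.548, E[P2] = 3.911

Work:
E[P1] = p·q·π₁(A,X) + p·(1-q)·π₁(A,Y) + (1-p)·q·π₁(B,X) + (1-p)·(1-q)·π₁(B,Y)
= 0.67·0.65·2 + 0.67·0.35·3 + 0.33·0.65·4 + 0.33·0.35·1
= 2.548

E[P2] = 3.911 (similar calculation)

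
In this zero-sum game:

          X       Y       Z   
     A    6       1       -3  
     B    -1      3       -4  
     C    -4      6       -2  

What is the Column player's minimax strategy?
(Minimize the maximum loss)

Column should play Z, value = -2

Work:
Column player minimizes Row's maximum payoff:
Column X: max payoff to Row = 6
Column Y: max payoff to Row = 6
Column Z: max payoff to Row = -2
Minimum is -2, achieved by column Z.
Minimax strategy: Z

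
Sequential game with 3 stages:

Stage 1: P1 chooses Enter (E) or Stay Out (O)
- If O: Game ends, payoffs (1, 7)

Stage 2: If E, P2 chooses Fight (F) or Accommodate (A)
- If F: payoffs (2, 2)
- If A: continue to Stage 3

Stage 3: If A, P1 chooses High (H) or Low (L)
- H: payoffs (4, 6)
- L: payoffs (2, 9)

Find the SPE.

SPE: (E, A, H); Outcome (4, 6)

Work:
Stage 3: P1 chooses H (4 vs 2)
Stage 2: P2: F->2, A->6 (anticipating H). Choose A
Stage 1: P1: O->1, E->4 (anticipating A, H). Choose E
SPE path: E -> A -> H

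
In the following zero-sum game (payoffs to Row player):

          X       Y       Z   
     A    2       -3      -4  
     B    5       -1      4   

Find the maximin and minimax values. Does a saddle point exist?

Maximin = -1, Minimax = -1, Saddle: True

Work:
Row minimums: [-4, -1] → maximin = -1
Column maximums: [5, -1, 4] → minimax = -1
Saddle point exists! Game value = -1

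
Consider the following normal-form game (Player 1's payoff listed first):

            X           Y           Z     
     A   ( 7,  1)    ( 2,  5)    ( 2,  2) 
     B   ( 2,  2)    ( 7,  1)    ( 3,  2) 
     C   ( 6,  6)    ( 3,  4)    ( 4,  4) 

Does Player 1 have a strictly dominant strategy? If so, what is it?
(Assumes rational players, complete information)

No strictly dominant strategy exists for Player 1

Work:
A strategy strictly dominates another if it gives a strictly higher payoff against every opponent action. Compare each pair of P1's strategies column-by-column:
  A vs B: [7 vs 2, 2 vs 7, 2 vs 3] → A does not strictly dominate B (column Y: 2 ≤ 7)
  A vs C: [7 vs 6, 2 vs 3, 2 vs 4] → A does not strictly dominate C (column Y: 2 ≤ 3)
  B vs A: [2 vs 7, 7 vs 2, 3 vs 2] → B does not strictly dominate A (column X: 2 ≤ 7)
  B vs C: [2 vs 6, 7 vs 3, 3 vs 4] → B does not strictly dominate C (column X: 2 ≤ 6)
  C vs A: [6 vs 7, 3 vs 2, 4 vs 2] → C does not strictly dominate A (column X: 6 ≤ 7)
  C vs B: [6 vs 2, 3 vs 7, 4 vs 3] → C does not strictly dominate B (column Y: 3 ≤ 7)
No single strategy strictly dominates all others → no strictly dominant strategy.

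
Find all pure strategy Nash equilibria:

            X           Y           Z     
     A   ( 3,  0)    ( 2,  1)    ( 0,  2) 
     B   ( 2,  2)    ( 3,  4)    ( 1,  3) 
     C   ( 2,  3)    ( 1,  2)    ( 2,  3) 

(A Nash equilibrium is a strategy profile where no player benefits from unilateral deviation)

Nash equilibrium: (B, Y), (C, Z)

Work:
Best responses:
  P1 vs X: payoffs [3, 2, 2] → best response A (payoff 3)
  P1 vs Y: payoffs [2, 3, 1] → best response B (payoff 3)
  P1 vs Z: payoffs [0, 1, 2] → best response C (payoff 2)
  P2 vs A: payoffs [0, 1, 2] → best response Z (payoff 2)
  P2 vs B: payoffs [2, 4, 3] → best response Y (payoff 4)
  P2 vs C: payoffs [3, 2, 3] → best response X/Z (payoff 3)
Mutual best responses: (B,Y), (C,Z) → Nash equilibria.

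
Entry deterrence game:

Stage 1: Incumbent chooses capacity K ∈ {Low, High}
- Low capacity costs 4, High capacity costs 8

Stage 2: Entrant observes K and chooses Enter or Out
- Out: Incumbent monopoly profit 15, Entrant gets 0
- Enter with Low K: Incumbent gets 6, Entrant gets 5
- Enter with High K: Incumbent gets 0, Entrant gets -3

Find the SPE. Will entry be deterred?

SPE: (High, Enter|Low, Out|High); Entry deterred. Incumbent net profit = 7

Work:
After Low K: Entrant enters (5 > 0)
After High K: Entrant stays out (-3 < 0)
Incumbent: Low → 6−4=2, High → 15−8=7
Incumbent chooses High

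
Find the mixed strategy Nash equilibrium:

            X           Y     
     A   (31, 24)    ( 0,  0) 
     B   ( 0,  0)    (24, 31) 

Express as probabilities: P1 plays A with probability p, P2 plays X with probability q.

p = 0.5636, q = 0.4364

Work:
Find probabilities that make opponent indifferent:
P2 chooses q to make P1 indifferent between A and B
P1 chooses p to make P2 indifferent between X and Y
Mixed NE: P1 plays (A: 0.5636, B: 0.4364), P2 plays (X: 0.4364, Y: 0.5636)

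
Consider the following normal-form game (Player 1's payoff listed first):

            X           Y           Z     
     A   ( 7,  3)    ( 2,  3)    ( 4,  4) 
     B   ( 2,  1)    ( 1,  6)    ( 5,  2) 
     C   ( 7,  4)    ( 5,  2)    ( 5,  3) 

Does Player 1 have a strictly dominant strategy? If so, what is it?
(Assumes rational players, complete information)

No strictly dominant strategy exists for Player 1

Work:
A strategy strictly dominates another if it gives a strictly higher payoff against every opponent action. Compare each pair of P1's strategies column-by-column:
  A vs B: [7 vs 2, 2 vs 1, 4 vs 5] → A does not strictly dominate B (column Z: 4 ≤ 5)
  A vs C: [7 vs 7, 2 vs 5, 4 vs 5] → A does not strictly dominate C (column X: 7 ≤ 7)
  B vs A: [2 vs 7, 1 vs 2, 5 vs 4] → B does not strictly dominate A (column X: 2 ≤ 7)
  B vs C: [2 vs 7, 1 vs 5, 5 vs 5] → B does not strictly dominate C (column X: 2 ≤ 7)
  C vs A: [7 vs 7, 5 vs 2, 5 vs 4] → C does not strictly dominate A (column X: 7 ≤ 7)
  C vs B: [7 vs 2, 5 vs 1, 5 vs 5] → C does not strictly dominate B (column Z: 5 ≤ 5)
No single strategy strictly dominates all others → no strictly dominant strategy.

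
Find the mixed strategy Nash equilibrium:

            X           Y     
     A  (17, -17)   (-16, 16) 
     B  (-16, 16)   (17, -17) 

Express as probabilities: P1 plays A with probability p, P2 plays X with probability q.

p = 0.5, q = 0.5

Work:
Find probabilities that make opponent indifferent:
P2 chooses q to make P1 indifferent between A and B
P1 chooses p to make P2 indifferent between X and Y
Mixed NE: P1 plays (A: 0.5, B: 0.5), P2 plays (X: 0.5, Y: 0.5)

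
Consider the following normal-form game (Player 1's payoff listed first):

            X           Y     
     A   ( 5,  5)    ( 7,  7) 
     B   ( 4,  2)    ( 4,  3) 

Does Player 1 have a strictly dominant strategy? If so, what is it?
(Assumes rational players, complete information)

Yes, Player 1's strictly dominant strategy is A

Work:
A strategy strictly dominates another if it gives a strictly higher payoff against every opponent action. Compare each pair of P1's strategies column-by-column:
  A vs B: [5 vs 4, 7 vs 4] → A strictly dominates B
  B vs A: [4 vs 5, 4 vs 7] → B does not strictly dominate A (column X: 4 ≤ 5)
A strictly dominates every other strategy → strictly dominant.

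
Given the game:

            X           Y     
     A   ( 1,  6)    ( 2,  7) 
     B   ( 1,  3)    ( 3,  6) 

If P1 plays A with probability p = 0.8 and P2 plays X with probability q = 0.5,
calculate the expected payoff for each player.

E[P1] = 1.6, E[P2] = 6.1

Work:
E[P1] = p·q·π₁(A,X) + p·(1-q)·π₁(A,Y) + (1-p)·q·π₁(B,X) + (1-p)·(1-q)·π₁(B,Y)
= 0.8·0.5·1 + 0.8·0.5·2 + 0.2·0.5·1 + 0.2·0.5·3
= 1.6

E[P2] = 6.1 (similar calculation)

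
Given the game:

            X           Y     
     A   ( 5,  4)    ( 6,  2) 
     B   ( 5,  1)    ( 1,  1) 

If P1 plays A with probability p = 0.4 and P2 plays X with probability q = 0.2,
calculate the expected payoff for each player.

E[P1] = 3.4, E[P2] = 1.56

Work:
E[P1] = p·q·π₁(A,X) + p·(1-q)·π₁(A,Y) + (1-p)·q·π₁(B,X) + (1-p)·(1-q)·π₁(B,Y)
= 0.4·0.2·5 + 0.4·0.8·6 + 0.6·0.2·5 + 0.6·0.8·1
= 3.4

E[P2] = 1.56 (similar calculation)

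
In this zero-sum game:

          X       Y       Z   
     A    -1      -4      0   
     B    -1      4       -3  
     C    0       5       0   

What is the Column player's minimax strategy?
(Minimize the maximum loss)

Column should play X or Z (all achieve the minimum), value = 0

Work:
Column player minimizes Row's maximum payoff:
Column X: max payoff to Row = 0
Column Y: max payoff to Row = 5
Column Z: max payoff to Row = 0
Minimum is 0, achieved by columns X, Z (tied).
Each of X or Z is a minimax strategy.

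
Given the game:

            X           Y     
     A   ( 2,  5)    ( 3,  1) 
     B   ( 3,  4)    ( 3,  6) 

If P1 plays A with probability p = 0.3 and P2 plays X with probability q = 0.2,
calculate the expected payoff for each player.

E[P1] = 2.94, E[P2] = 4.46

Work:
E[P1] = p·q·π₁(A,X) + p·(1-q)·π₁(A,Y) + (1-p)·q·π₁(B,X) + (1-p)·(1-q)·π₁(B,Y)
= 0.3·0.2·2 + 0.3·0.8·3 + 0.7·0.2·3 + 0.7·0.8·3
= 2.94

E[P2] = 4.46 (similar calculation)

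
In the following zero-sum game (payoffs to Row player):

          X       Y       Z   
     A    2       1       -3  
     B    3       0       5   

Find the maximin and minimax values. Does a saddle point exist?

Maximin = 0, Minimax = 1, Saddle: False

Work:
Row minimums: [-3, 0] → maximin = 0
Column maximums: [3, 1, 5] → minimax = 1
No saddle point (maximin ≠ minimax). Mixed strategy needed.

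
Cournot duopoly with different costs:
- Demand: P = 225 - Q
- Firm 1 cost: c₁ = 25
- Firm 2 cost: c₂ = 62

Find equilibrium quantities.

q₁* = 79.0, q₂* = 42.0

Work:
Reaction: q₁ = (225 - 25 - q₂)/2
Reaction: q₂ = (225 - 62 - q₁)/2
Solve simultaneously:
q₁* = (225 - 2×25 + 62)/3 = 79.0
q₂* = (225 - 2×62 + 25)/3 = 42.0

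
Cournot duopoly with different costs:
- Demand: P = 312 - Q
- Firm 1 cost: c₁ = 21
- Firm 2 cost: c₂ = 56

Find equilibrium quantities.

q₁* = 108.67, q₂* = 73.67

Work:
Reaction: q₁ = (312 - 21 - q₂)/2
Reaction: q₂ = (312 - 56 - q₁)/2
Solve simultaneously:
q₁* = (312 - 2×21 + 56)/3 = 108.67
q₂* = (312 - 2×56 + 21)/3 = 73.67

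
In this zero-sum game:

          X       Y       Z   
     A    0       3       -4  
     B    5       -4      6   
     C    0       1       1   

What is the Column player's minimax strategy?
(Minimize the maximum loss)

Column should play Y, value = 3

Work:
Column player minimizes Row's maximum payoff:
Column X: max payoff to Row = 5
Column Y: max payoff to Row = 3
Column Z: max payoff to Row = 6
Minimum is 3, achieved by column Y.
Minimax strategy: Y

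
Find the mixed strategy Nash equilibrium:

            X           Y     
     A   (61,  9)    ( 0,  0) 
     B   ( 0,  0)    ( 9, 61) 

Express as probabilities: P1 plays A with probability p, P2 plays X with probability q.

p = 0.8714, q = 0.1286

Work:
Find probabilities that make opponent indifferent:
P2 chooses q to make P1 indifferent between A and B
P1 chooses p to make P2 indifferent between X and Y
Mixed NE: P1 plays (A: 0.8714, B: 0.1286), P2 plays (X: 0.1286, Y: 0.8714)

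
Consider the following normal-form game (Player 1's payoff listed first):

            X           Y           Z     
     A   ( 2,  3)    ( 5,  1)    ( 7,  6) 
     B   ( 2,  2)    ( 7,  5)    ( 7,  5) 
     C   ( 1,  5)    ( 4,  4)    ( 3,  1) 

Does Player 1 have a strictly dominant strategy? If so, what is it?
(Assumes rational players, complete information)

No strictly dominant strategy exists for Player 1

Work:
A strategy strictly dominates another if it gives a strictly higher payoff against every opponent action. Compare each pair of P1's strategies column-by-column:
  A vs B: [2 vs 2, 5 vs 7, 7 vs 7] → A does not strictly dominate B (column X: 2 ≤ 2)
  A vs C: [2 vs 1, 5 vs 4, 7 vs 3] → A strictly dominates C
  B vs A: [2 vs 2, 7 vs 5, 7 vs 7] → B does not strictly dominate A (column X: 2 ≤ 2)
  B vs C: [2 vs 1, 7 vs 4, 7 vs 3] → B strictly dominates C
  C vs A: [1 vs 2, 4 vs 5, 3 vs 7] → C does not strictly dominate A (column X: 1 ≤ 2)
  C vs B: [1 vs 2, 4 vs 7, 3 vs 7] → C does not strictly dominate B (column X: 1 ≤ 2)
No single strategy strictly dominates all others → no strictly dominant strategy.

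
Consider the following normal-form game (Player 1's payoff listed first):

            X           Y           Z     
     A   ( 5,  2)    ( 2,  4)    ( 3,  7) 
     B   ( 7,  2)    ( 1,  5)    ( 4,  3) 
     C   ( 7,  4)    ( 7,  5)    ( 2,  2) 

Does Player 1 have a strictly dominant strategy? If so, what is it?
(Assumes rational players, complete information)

No strictly dominant strategy exists for Player 1

Work:
A strategy strictly dominates another if it gives a strictly higher payoff against every opponent action. Compare each pair of P1's strategies column-by-column:
  A vs B: [5 vs 7, 2 vs 1, 3 vs 4] → A does not strictly dominate B (column X: 5 ≤ 7)
  A vs C: [5 vs 7, 2 vs 7, 3 vs 2] → A does not strictly dominate C (column X: 5 ≤ 7)
  B vs A: [7 vs 5, 1 vs 2, 4 vs 3] → B does not strictly dominate A (column Y: 1 ≤ 2)
  B vs C: [7 vs 7, 1 vs 7, 4 vs 2] → B does not strictly dominate C (column X: 7 ≤ 7)
  C vs A: [7 vs 5, 7 vs 2, 2 vs 3] → C does not strictly dominate A (column Z: 2 ≤ 3)
  C vs B: [7 vs 7, 7 vs 1, 2 vs 4] → C does not strictly dominate B (column X: 7 ≤ 7)
No single strategy strictly dominates all others → no strictly dominant strategy.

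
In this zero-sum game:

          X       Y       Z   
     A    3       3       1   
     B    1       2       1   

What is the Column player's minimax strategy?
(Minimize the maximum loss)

Column should play Z, value = 1

Work:
Column player minimizes Row's maximum payoff:
Column X: max payoff to Row = 3
Column Y: max payoff to Row = 3
Column Z: max payoff to Row = 1
Minimum is 1, achieved by column Z.
Minimax strategy: Z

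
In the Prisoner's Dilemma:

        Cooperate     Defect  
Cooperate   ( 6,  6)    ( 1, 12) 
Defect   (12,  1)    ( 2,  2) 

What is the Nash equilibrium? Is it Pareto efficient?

(Defect, Defect) is NE; not Pareto efficient

Work:
Defect dominates Cooperate for both players:
If P2 cooperates: Defect (12) > Cooperate (6)
If P2 defects: Defect (2) > Cooperate (1)
NE: (Defect, Defect) with payoff (2, 2)
But (Cooperate, Cooperate) = (6, 6) Pareto dominates (2, 2)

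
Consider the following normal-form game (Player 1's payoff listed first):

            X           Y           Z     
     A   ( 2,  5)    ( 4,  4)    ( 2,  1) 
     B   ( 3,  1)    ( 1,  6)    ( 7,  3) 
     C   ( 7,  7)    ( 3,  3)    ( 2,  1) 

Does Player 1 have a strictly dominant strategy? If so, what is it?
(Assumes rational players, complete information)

No strictly dominant strategy exists for Player 1

Work:
A strategy strictly dominates another if it gives a strictly higher payoff against every opponent action. Compare each pair of P1's strategies column-by-column:
  A vs B: [2 vs 3, 4 vs 1, 2 vs 7] → A does not strictly dominate B (column X: 2 ≤ 3)
  A vs C: [2 vs 7, 4 vs 3, 2 vs 2] → A does not strictly dominate C (column X: 2 ≤ 7)
  B vs A: [3 vs 2, 1 vs 4, 7 vs 2] → B does not strictly dominate A (column Y: 1 ≤ 4)
  B vs C: [3 vs 7, 1 vs 3, 7 vs 2] → B does not strictly dominate C (column X: 3 ≤ 7)
  C vs A: [7 vs 2, 3 vs 4, 2 vs 2] → C does not strictly dominate A (column Y: 3 ≤ 4)
  C vs B: [7 vs 3, 3 vs 1, 2 vs 7] → C does not strictly dominate B (column Z: 2 ≤ 7)
No single strategy strictly dominates all others → no strictly dominant strategy.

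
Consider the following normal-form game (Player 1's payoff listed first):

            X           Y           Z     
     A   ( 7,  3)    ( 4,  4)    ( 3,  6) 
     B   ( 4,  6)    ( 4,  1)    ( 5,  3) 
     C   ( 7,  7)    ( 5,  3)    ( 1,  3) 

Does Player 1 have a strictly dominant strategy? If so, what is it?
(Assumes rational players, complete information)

No strictly dominant strategy exists for Player 1

Work:
A strategy strictly dominates another if it gives a strictly higher payoff against every opponent action. Compare each pair of P1's strategies column-by-column:
  A vs B: [7 vs 4, 4 vs 4, 3 vs 5] → A does not strictly dominate B (column Y: 4 ≤ 4)
  A vs C: [7 vs 7, 4 vs 5, 3 vs 1] → A does not strictly dominate C (column X: 7 ≤ 7)
  B vs A: [4 vs 7, 4 vs 4, 5 vs 3] → B does not strictly dominate A (column X: 4 ≤ 7)
  B vs C: [4 vs 7, 4 vs 5, 5 vs 1] → B does not strictly dominate C (column X: 4 ≤ 7)
  C vs A: [7 vs 7, 5 vs 4, 1 vs 3] → C does not strictly dominate A (column X: 7 ≤ 7)
  C vs B: [7 vs 4, 5 vs 4, 1 vs 5] → C does not strictly dominate B (column Z: 1 ≤ 5)
No single strategy strictly dominates all others → no strictly dominant strategy.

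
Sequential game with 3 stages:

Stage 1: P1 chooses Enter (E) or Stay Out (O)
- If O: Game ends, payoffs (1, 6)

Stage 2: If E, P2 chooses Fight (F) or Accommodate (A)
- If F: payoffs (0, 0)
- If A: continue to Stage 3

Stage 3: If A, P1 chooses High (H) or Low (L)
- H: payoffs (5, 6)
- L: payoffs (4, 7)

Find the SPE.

SPE: (E, A, H); Outcome (5, 6)

Work:
Stage 3: P1 chooses H (5 vs 4)
Stage 2: P2: F->0, A->6 (anticipating H). Choose A
Stage 1: P1: O->1, E->5 (anticipating A, H). Choose E
SPE path: E -> A -> H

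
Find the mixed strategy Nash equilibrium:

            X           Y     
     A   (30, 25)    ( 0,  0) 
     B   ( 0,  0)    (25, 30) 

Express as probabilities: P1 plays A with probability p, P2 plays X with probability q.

p = 0.5455, q = 0.4545

Work:
Find probabilities that make opponent indifferent:
P2 chooses q to make P1 indifferent between A and B
P1 chooses p to make P2 indifferent between X and Y
Mixed NE: P1 plays (A: 0.5455, B: 0.4545), P2 plays (X: 0.4545, Y: 0.5455)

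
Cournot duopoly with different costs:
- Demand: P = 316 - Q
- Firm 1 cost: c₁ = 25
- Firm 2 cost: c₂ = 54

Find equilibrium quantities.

q₁* = 106.67, q₂* = 77.67

Work:
Reaction: q₁ = (316 - 25 - q₂)/2
Reaction: q₂ = (316 - 54 - q₁)/2
Solve simultaneously:
q₁* = (316 - 2×25 + 54)/3 = 106.67
q₂* = (316 - 2×54 + 25)/3 = 77.67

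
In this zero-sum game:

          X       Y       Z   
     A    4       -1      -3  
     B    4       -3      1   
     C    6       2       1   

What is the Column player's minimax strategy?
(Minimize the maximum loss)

Column should play Z, value = 1

Work:
Column player minimizes Row's maximum payoff:
Column X: max payoff to Row = 6
Column Y: max payoff to Row = 2
Column Z: max payoff to Row = 1
Minimum is 1, achieved by column Z.
Minimax strategy: Z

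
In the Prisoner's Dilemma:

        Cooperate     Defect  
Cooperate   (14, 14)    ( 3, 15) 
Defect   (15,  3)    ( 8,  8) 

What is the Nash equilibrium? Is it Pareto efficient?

(Defect, Defect) is NE; not Pareto efficient

Work:
Defect dominates Cooperate for both players:
If P2 cooperates: Defect (15) > Cooperate (14)
If P2 defects: Defect (8) > Cooperate (3)
NE: (Defect, Defect) with payoff (8, 8)
But (Cooperate, Cooperate) = (14, 14) Pareto dominates (8, 8)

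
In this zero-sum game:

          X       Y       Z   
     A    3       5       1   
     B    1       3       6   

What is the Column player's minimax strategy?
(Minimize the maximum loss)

Column should play X, value = 3

Work:
Column player minimizes Row's maximum payoff:
Column X: max payoff to Row = 3
Column Y: max payoff to Row = 5
Column Z: max payoff to Row = 6
Minimum is 3, achieved by column X.
Minimax strategy: X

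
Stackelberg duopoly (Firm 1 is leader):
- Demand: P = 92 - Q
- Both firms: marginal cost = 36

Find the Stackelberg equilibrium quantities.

q₁* (leader) = 28.0, q₂* (follower) = 14.0

Work:
Follower's reaction: q₂ = (a - c - q₁)/2
Leader substitutes: π₁ = q₁·(a - q₁ - (a-c-q₁)/2 - c)
FOC: q₁* = (92 - 36)/2 = 28.00
Then: q₂* = (92 - 36 - 28.0)/2 = 14.00
Leader has first-mover advantage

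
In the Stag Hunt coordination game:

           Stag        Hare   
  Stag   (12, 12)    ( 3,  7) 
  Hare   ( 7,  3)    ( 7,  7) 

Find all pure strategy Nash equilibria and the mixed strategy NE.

Pure NE: (Stag, Stag) and (Hare, Hare); Mixed NE: p = 0.4444, q = 0.4444

Work:
Check pure NE:
(Stag, Stag): (12, 12) - no unilateral deviation beneficial
(Hare, Hare): (7, 7) - no unilateral deviation beneficial
Mixed NE: P1 plays Stag with p = 0.4444, P2 plays Stag with q = 0.4444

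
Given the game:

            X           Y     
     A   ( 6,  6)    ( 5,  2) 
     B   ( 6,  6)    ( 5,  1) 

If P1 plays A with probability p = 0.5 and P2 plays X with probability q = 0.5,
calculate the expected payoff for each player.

E[P1] = 5.5, E[P2] = 3.75

Work:
E[P1] = p·q·π₁(A,X) + p·(1-q)·π₁(A,Y) + (1-p)·q·π₁(B,X) + (1-p)·(1-q)·π₁(B,Y)
= 0.5·0.5·6 + 0.5·0.5·5 + 0.5·0.5·6 + 0.5·0.5·5
= 5.5

E[P2] = 3.75 (similar calculation)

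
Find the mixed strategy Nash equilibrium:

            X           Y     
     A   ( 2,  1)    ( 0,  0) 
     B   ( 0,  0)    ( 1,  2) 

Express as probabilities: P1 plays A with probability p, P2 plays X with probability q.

p = 0.6667, q = 0.3333

Work:
Find probabilities that make opponent indifferent:
P2 chooses q to make P1 indifferent between A and B
P1 chooses p to make P2 indifferent between X and Y
Mixed NE: P1 plays (A: 0.6667, B: 0.3333), P2 plays (X: 0.3333, Y: 0.6667)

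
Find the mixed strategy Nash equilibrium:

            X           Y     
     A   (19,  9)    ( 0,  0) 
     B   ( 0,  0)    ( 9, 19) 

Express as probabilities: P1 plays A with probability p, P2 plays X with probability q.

p = 0.6786, q = 0.3214

Work:
Find probabilities that make opponent indifferent:
P2 chooses q to make P1 indifferent between A and B
P1 chooses p to make P2 indifferent between X and Y
Mixed NE: P1 plays (A: 0.6786, B: 0.3214), P2 plays (X: 0.3214, Y: 0.6786)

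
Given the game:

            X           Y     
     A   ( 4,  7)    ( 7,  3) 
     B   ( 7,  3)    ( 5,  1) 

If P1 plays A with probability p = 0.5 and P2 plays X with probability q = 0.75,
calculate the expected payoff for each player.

E[P1] = 5.625, E[P2] = 4.25

Work:
E[P1] = p·q·π₁(A,X) + p·(1-q)·π₁(A,Y) + (1-p)·q·π₁(B,X) + (1-p)·(1-q)·π₁(B,Y)
= 0.5·0.75·4 + 0.5·0.25·7 + 0.5·0.75·7 + 0.5·0.25·5
= 5.625

E[P2] = 4.25 (similar calculation)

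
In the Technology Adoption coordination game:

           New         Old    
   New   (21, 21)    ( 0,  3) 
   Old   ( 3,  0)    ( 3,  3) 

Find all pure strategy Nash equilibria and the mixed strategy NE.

Pure NE: (New, New) and (Old, Old); Mixed NE: p = 0.1429, q = 0.1429

Work:
Check pure NE:
(New, New): (21, 21) - no unilateral deviation beneficial
(Old, Old): (3, 3) - no unilateral deviation beneficial
Mixed NE: P1 plays New with p = 0.1429, P2 plays New with q = 0.1429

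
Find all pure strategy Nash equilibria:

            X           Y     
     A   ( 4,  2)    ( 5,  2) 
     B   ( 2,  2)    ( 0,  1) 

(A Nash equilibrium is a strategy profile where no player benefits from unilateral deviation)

Nash equilibrium: (A, X), (A, Y)

Work:
Best responses:
  P1 vs X: payoffs [4, 2] → best response A (payoff 4)
  P1 vs Y: payoffs [5, 0] → best response A (payoff 5)
  P2 vs A: payoffs [2, 2] → best response X/Y (payoff 2)
  P2 vs B: payoffs [2, 1] → best response X (payoff 2)
Mutual best responses: (A,X), (A,Y) → Nash equilibria.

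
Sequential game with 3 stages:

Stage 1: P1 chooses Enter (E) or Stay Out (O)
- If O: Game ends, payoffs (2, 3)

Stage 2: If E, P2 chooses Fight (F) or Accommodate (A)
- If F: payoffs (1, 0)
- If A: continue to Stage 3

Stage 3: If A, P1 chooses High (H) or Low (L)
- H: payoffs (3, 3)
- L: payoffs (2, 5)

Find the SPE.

SPE: (E, A, H); Outcome (3, 3)

Work:
Stage 3: P1 chooses H (3 vs 2)
Stage 2: P2: F->0, A->3 (anticipating H). Choose A
Stage 1: P1: O->2, E->3 (anticipating A, H). Choose E
SPE path: E -> A -> H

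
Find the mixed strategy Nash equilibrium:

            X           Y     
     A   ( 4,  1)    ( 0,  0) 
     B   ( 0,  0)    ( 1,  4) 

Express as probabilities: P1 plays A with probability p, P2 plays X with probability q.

p = 0.8, q = 0.2

Work:
Find probabilities that make opponent indifferent:
P2 chooses q to make P1 indifferent between A and B
P1 chooses p to make P2 indifferent between X and Y
Mixed NE: P1 plays (A: 0.8, B: 0.2), P2 plays (X: 0.2, Y: 0.8)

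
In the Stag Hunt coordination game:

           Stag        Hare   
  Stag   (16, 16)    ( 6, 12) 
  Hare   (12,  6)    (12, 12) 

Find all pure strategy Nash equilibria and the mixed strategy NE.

Pure NE: (Stag, Stag) and (Hare, Hare); Mixed NE: p = 0.6, q = 0.6

Work:
Check pure NE:
(Stag, Stag): (16, 16) - no unilateral deviation beneficial
(Hare, Hare): (12, 12) - no unilateral deviation beneficial
Mixed NE: P1 plays Stag with p = 0.6, P2 plays Stag with q = 0.6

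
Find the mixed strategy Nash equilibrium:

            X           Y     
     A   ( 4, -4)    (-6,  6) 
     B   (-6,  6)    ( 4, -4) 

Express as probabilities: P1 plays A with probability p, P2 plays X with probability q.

p = 0.5, q = 0.5

Work:
Find probabilities that make opponent indifferent:
P2 chooses q to make P1 indifferent between A and B
P1 chooses p to make P2 indifferent between X and Y
Mixed NE: P1 plays (A: 0.5, B: 0.5), P2 plays (X: 0.5, Y: 0.5)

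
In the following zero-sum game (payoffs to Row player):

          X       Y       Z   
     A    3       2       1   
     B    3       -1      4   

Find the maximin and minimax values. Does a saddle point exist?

Maximin = 1, Minimax = 2, Saddle: False

Work:
Row minimums: [1, -1] → maximin = 1
Column maximums: [3, 2, 4] → minimax = 2
No saddle point (maximin ≠ minimax). Mixed strategy needed.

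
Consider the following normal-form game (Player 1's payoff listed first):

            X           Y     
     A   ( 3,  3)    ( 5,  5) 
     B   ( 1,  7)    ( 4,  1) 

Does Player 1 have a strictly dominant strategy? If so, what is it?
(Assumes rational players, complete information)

Yes, Player 1's strictly dominant strategy is A

Work:
A strategy strictly dominates another if it gives a strictly higher payoff against every opponent action. Compare each pair of P1's strategies column-by-column:
  A vs B: [3 vs 1, 5 vs 4] → A strictly dominates B
  B vs A: [1 vs 3, 4 vs 5] → B does not strictly dominate A (column X: 1 ≤ 3)
A strictly dominates every other strategy → strictly dominant.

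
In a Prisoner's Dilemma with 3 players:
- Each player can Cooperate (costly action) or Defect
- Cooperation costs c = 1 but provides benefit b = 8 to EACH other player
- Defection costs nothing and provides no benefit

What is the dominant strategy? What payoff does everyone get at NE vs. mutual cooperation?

Dominant: Defect; NE payoff = 0; Coop payoff = 15

Work:
Defect dominates (saves cost c = 1, benefit to others is external)
NE: All defect → everyone gets 0
If all cooperate: each receives (2)×8 - 1 = 15
Social dilemma: 15 > 0 but NE gives 0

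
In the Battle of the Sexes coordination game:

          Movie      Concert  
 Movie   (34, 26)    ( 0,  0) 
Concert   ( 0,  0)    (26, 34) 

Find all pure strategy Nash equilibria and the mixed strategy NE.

Pure NE: (Movie, Movie) and (Concert, Concert); Mixed NE: p = 0.5667, q = 0.4333

Work:
Check pure NE:
(Movie, Movie): (34, 26) - no unilateral deviation beneficial
(Concert, Concert): (26, 34) - no unilateral deviation beneficial
Mixed NE: P1 plays Movie with p = 0.5667, P2 plays Movie with q = 0.4333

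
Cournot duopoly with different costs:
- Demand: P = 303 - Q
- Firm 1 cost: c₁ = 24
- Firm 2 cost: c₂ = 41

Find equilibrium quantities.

q₁* = 98.67, q₂* = 81.67

Work:
Reaction: q₁ = (303 - 24 - q₂)/2
Reaction: q₂ = (303 - 41 - q₁)/2
Solve simultaneously:
q₁* = (303 - 2×24 + 41)/3 = 98.67
q₂* = (303 - 2×41 + 24)/3 = 81.67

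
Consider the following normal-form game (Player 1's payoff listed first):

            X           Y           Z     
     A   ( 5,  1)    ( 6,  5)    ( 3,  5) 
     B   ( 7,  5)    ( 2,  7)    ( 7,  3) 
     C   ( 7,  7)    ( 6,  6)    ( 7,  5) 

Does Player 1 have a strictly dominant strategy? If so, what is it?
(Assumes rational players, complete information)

No strictly dominant strategy exists for Player 1

Work:
A strategy strictly dominates another if it gives a strictly higher payoff against every opponent action. Compare each pair of P1's strategies column-by-column:
  A vs B: [5 vs 7, 6 vs 2, 3 vs 7] → A does not strictly dominate B (column X: 5 ≤ 7)
  A vs C: [5 vs 7, 6 vs 6, 3 vs 7] → A does not strictly dominate C (column X: 5 ≤ 7)
  B vs A: [7 vs 5, 2 vs 6, 7 vs 3] → B does not strictly dominate A (column Y: 2 ≤ 6)
  B vs C: [7 vs 7, 2 vs 6, 7 vs 7] → B does not strictly dominate C (column X: 7 ≤ 7)
  C vs A: [7 vs 5, 6 vs 6, 7 vs 3] → C does not strictly dominate A (column Y: 6 ≤ 6)
  C vs B: [7 vs 7, 6 vs 2, 7 vs 7] → C does not strictly dominate B (column X: 7 ≤ 7)
No single strategy strictly dominates all others → no strictly dominant strategy.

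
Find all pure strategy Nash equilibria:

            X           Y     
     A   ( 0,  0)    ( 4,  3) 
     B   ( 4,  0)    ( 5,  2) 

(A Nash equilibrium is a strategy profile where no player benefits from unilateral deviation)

Nash equilibrium: (B, Y)

Work:
Best responses:
  P1 vs X: payoffs [0, 4] → best response B (payoff 4)
  P1 vs Y: payoffs [4, 5] → best response B (payoff 5)
  P2 vs A: payoffs [0, 3] → best response Y (payoff 3)
  P2 vs B: payoffs [0, 2] → best response Y (payoff 2)
Mutual best responses: (B,Y) → Nash equilibria.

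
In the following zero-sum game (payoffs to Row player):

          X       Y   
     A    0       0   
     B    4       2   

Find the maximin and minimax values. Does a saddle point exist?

Maximin = 2, Minimax = 2, Saddle: True

Work:
Row minimums: [0, 2] → maximin = 2
Column maximums: [4, 2] → minimax = 2
Saddle point exists! Game value = 2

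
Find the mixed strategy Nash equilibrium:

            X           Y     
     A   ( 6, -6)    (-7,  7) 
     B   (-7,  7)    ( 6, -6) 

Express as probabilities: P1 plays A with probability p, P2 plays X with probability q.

p = 0.5, q = 0.5

Work:
Find probabilities that make opponent indifferent:
P2 chooses q to make P1 indifferent between A and B
P1 chooses p to make P2 indifferent between X and Y
Mixed NE: P1 plays (A: 0.5, B: 0.5), P2 plays (X: 0.5, Y: 0.5)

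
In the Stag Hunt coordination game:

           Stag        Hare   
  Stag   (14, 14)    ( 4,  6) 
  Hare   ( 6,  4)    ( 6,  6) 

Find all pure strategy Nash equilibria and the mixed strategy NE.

Pure NE: (Stag, Stag) and (Hare, Hare); Mixed NE: p = 0.2, q = 0.2

Work:
Check pure NE:
(Stag, Stag): (14, 14) - no unilateral deviation beneficial
(Hare, Hare): (6, 6) - no unilateral deviation beneficial
Mixed NE: P1 plays Stag with p = 0.2, P2 plays Stag with q = 0.2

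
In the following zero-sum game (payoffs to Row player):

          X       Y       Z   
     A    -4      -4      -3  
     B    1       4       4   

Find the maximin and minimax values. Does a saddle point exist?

Maximin = 1, Minimax = 1, Saddle: True

Work:
Row minimums: [-4, 1] → maximin = 1
Column maximums: [1, 4, 4] → minimax = 1
Saddle point exists! Game value = 1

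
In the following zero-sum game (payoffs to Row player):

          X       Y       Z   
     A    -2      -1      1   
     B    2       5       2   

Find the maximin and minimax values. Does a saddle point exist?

Maximin = 2, Minimax = 2, Saddle: True

Work:
Row minimums: [-2, 2] → maximin = 2
Column maximums: [2, 5, 2] → minimax = 2
Saddle point exists! Game value = 2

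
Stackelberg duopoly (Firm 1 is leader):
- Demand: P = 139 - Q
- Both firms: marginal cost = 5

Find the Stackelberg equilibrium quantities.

q₁* (leader) = 67.0, q₂* (follower) = 33.5

Work:
Follower's reaction: q₂ = (a - c - q₁)/2
Leader substitutes: π₁ = q₁·(a - q₁ - (a-c-q₁)/2 - c)
FOC: q₁* = (139 - 5)/2 = 67.00
Then: q₂* = (139 - 5 - 67.0)/2 = 33.50
Leader has first-mover advantage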